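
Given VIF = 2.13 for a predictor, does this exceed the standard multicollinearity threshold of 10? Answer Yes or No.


The threshold is 10.
VIF = 2.13 is < 10.
Multicollinearity indication: No.

No


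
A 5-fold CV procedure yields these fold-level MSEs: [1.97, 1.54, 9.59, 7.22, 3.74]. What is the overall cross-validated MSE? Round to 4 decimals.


Sum of fold MSEs = 24.0600.
Average = 24.0600 / 5 = 4.8120.

4.8120


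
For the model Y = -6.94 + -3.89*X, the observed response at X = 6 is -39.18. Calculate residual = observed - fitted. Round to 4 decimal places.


Predicted = -6.94 + -3.89 * 6 = -30.2800.
Residual = -39.18 - -30.2800 = -8.9000.

-8.9000


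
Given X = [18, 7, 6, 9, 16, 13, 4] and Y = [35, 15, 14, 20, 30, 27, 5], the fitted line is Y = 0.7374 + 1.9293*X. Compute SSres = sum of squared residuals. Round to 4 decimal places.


Compute predicted values, then residuals = yi - yhat_i.
Residuals: [-0.4648, 0.7575, 1.6868, 1.8989, -1.6062, 1.1817, -3.4546].
SSres = sum(residual^2) = 23.1515.

23.1515


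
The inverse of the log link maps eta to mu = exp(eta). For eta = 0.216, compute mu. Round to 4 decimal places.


The inverse log link gives:
mu = exp(0.216) = 1.2411.

1.2411


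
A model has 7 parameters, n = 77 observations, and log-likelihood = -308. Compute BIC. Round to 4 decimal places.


k * ln(n) = 7 * ln(77) = 7 * 4.343805 = 30.406635.
-2 * loglik = -2 * (-308) = 616.
BIC = 30.406635 + 616 = 646.406635, which rounds to 646.4066.

646.4066


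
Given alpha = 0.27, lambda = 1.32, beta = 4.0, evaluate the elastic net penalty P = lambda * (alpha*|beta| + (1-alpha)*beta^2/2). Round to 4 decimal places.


alpha * |beta| = 0.27 * 4.0 = 1.0800.
(1-alpha) * beta^2/2 = 0.73 * 16.0000/2 = 5.8400.
Total = 1.32 * (1.0800 + 5.8400) = 9.1344.

9.1344


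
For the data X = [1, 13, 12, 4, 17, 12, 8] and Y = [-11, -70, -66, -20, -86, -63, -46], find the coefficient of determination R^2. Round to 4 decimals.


After computing the OLS fit (b0=-4.6008, b1=-4.9223):
SSres = 37.7362, SStot = 4537.4286.
R^2 = 1 - 37.7362/4537.4286 = 0.9917.

0.9917


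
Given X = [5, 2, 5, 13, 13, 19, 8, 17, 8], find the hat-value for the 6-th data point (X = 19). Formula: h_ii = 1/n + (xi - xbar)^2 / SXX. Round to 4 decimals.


Compute xbar = 10.0000 with n = 9 observations.
SXX = 270.0000.
Leverage = 1/9 + (19 - 10.0000)^2/270.0000 = 0.4111.

0.4111


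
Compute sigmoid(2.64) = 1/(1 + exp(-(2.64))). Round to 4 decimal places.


First, exp(-2.6400) = 0.0714.
Then sigma(z) = 1/(1 + 0.0714) = 0.9334.

0.9334


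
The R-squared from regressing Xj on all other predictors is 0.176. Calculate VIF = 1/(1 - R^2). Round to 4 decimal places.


VIF = 1 / (1 - 0.176).
= 1 / 0.824 = 1.2136.

1.2136


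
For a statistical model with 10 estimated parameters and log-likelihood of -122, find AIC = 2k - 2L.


AIC = 2k - 2*loglik = 2(10) - 2(-122).
= 20 + 244 = 264.

264


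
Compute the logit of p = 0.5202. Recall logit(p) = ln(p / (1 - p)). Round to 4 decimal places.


The odds are p/(1-p) = 0.5202 / 0.4798 = 1.0842.
logit(p) = ln(1.0842) = 0.0808.

0.0808


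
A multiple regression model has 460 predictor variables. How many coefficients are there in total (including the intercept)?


Including the intercept, the model has 460 predictor coefficients + 1 intercept.
Total = 461.

461


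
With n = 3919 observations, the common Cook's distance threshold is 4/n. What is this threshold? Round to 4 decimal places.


The threshold is 4/n.
4/3919 = 0.0010.

0.0010


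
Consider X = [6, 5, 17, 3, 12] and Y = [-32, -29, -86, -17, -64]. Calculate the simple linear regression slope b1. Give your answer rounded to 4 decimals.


Calculate xbar = 8.6000, ybar = -45.6000.
S_xx = 133.2000, S_xy = -657.2000.
Using b1 = S_xy / S_xx = -657.2000 / 133.2000, we get b1 = -4.9339.

-4.9339


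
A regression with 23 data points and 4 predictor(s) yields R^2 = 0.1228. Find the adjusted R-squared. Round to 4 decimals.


Adjusted R^2 = 1 - (1 - R^2) * (n-1)/(n-p-1).
(1 - R^2) = 0.8772.
(n-1)/(n-p-1) = 22/18.
(1 - R^2) * (n-1) = 0.8772 * 22 = 19.2984.
Divide by (n-p-1): 19.2984 / 18 = 1.0721.
Adj R^2 = 1 - 1.0721 = -0.0721.

-0.0721


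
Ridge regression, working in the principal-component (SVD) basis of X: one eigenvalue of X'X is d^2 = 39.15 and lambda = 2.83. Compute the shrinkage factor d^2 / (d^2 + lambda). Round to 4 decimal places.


Denominator = d^2 + lambda = 39.15 + 2.83 = 41.9800.
Shrinkage = 39.15 / 41.9800 = 0.9326.

0.9326


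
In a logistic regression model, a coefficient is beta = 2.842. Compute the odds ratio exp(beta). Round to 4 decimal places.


The odds ratio is computed as:
OR = e^(2.842) = 17.1500.

17.1500


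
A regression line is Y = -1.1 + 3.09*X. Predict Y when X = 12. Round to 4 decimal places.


Substitute X = 12 into the equation:
Y = -1.1 + 3.09 * 12 = -1.1 + 37.0800 = 35.9800.

35.9800


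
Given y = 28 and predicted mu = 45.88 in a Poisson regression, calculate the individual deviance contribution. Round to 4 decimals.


y/mu = 28/45.88 = 0.610288 (approx.), and ln(28/45.88) = -0.493825.
y * ln(y/mu) = 28 * -0.493825 = -13.827100.
y - mu = -17.88.
D = 2 * (-13.827100 - -17.88) = 8.105800, which rounds to 8.1058.

8.1058


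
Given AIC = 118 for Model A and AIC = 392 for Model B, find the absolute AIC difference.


Absolute difference = |118 - 392| = 274.
The model with lower AIC (A) is preferred.

274


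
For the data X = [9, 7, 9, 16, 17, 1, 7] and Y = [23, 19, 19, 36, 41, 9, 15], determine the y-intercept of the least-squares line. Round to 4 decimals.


First find the slope: b1 = 2.0171.
Means: xbar = 9.4286, ybar = 23.1429.
b0 = ybar - b1 * xbar = 23.1429 - 2.0171 * 9.4286 = 4.1244.

4.1244


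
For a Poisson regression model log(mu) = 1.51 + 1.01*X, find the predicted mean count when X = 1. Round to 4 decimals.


Linear predictor: eta = 1.51 + (1.01)(1) = 2.5200.
Expected count: mu = exp(2.5200) = 12.4286.

12.4286


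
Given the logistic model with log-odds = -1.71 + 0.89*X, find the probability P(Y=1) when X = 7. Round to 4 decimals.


Compute z = -1.71 + (0.89)(7) = 4.5200.
exp(-z) = 0.0109.
P = 1/(1 + 0.0109) = 0.9892.

0.9892


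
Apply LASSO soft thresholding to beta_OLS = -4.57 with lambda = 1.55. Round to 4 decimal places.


|beta_OLS| = 4.57.
lambda = 1.55.
Since |beta| > lambda, coefficient = sign(beta)*(|beta| - lambda) = -3.0200.
Result = -3.0200.

-3.0200


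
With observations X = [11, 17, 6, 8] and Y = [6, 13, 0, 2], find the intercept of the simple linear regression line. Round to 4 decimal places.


First find the slope: b1 = 1.1957.
Means: xbar = 10.5000, ybar = 5.2500.
b0 = ybar - b1 * xbar = 5.2500 - 1.1957 * 10.5000 = -7.3043.

-7.3043


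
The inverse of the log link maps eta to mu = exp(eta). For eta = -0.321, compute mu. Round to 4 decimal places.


Apply the inverse link:
mu = e^-0.321 = 0.7254.

0.7254


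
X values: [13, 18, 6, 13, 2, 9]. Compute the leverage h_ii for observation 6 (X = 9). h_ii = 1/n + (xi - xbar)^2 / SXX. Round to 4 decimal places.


n = 6, xbar = 10.1667.
SXX = sum((xi - xbar)^2) = 162.8333.
h = 1/6 + (9 - 10.1667)^2 / 162.8333 = 0.1750.

0.1750


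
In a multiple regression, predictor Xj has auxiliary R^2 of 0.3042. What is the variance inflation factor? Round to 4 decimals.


Using VIF = 1/(1 - R^2_j):
1 - 0.3042 = 0.6958.
VIF = 1.4372.

1.4372


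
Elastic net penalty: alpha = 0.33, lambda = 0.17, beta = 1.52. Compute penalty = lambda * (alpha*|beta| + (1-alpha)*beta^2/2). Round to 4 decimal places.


L1 component = 0.33 * |1.52| = 0.5016.
L2 component = 0.67 * 1.52^2 / 2 = 0.7740.
Penalty = 0.17 * (0.5016 + 0.7740) = 0.17 * 1.2756 = 0.2168.

0.2168


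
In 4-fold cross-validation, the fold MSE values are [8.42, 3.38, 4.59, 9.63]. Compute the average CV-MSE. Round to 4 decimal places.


Total MSE across folds = 26.0200.
CV-MSE = 26.0200/4 = 6.5050.

6.5050


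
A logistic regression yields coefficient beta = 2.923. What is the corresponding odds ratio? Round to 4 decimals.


The odds ratio is computed as:
OR = e^(2.923) = 18.5970.

18.5970


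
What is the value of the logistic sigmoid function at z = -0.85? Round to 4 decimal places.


Compute exp(0.8500) = 2.3396.
Sigmoid = 1 / (1 + 2.3396) = 1 / 3.3396 = 0.2994.

0.2994


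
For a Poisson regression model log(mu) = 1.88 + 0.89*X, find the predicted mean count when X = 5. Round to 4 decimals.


Linear predictor: eta = 1.88 + (0.89)(5) = 6.3300.
Expected count: mu = exp(6.3300) = 561.1566.

561.1566


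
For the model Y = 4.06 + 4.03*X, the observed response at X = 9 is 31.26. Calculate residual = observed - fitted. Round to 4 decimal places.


Fitted value at X = 9 is yhat = 4.06 + 4.03*9 = 40.3300.
Residual = 31.26 - 40.3300 = -9.0700.

-9.0700


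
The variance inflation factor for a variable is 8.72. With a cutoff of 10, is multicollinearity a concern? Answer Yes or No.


Check: VIF = 8.72 vs threshold = 10.
Since 8.72 < 10, the answer is No.

No


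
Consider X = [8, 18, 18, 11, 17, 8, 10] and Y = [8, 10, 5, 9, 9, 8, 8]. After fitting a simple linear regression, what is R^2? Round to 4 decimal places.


Fit the OLS line: b0 = 8.4279, b1 = -0.0222.
SSres = 14.7938.
SStot = 14.8571.
R^2 = 1 - 14.7938/14.8571 = 0.0043.

0.0043


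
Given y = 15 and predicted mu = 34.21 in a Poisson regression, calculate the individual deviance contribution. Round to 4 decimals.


First: ln(15/34.21) = -0.824468.
Then: 15 * -0.824468 = -12.367020.
y - mu = 15 - 34.21 = -19.21.
D = 2(-12.367020 - -19.21) = 13.685960, which rounds to 13.6860.

13.6860


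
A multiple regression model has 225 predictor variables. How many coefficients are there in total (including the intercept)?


Total coefficients = number of predictors + 1 (for the intercept).
= 225 + 1 = 226.

226


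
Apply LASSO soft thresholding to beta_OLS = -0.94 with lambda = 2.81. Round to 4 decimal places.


Absolute value: |-0.94| = 0.94.
Compare to lambda = 2.81.
Since |beta| <= lambda, the coefficient is set to 0.

0.0000


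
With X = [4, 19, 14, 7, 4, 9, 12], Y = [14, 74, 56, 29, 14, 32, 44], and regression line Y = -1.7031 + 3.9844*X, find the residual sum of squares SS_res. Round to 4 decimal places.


Predicted values from Y = -1.7031 + 3.9844*X.
Residuals: [-0.2345, -0.0005, 1.9215, 2.8123, -0.2345, -2.1565, -2.1097].
SSres = 20.8125.

20.8125


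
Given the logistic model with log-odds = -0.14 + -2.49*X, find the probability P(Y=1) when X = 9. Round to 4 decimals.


Compute z = -0.14 + (-2.49)(9) = -22.5500.
exp(-z) = 6213561009.3492.
P = 1/(1 + 6213561009.3492) = 0.0000.

0.0000


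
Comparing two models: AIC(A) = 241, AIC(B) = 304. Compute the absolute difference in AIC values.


|AIC_A - AIC_B| = |241 - 304| = 63.
Model A is preferred (lower AIC).

63


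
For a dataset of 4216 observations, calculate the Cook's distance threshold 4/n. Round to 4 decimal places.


Using the rule of thumb:
Threshold = 4 / 4216 = 0.0009.

0.0009


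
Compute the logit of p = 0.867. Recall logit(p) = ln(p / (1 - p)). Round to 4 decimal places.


Compute the odds: 0.867/0.133 = 6.5188.
Take the natural log: ln(6.5188) = 1.8747.

1.8747


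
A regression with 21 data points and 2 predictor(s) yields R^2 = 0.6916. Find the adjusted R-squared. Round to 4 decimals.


Adjusted R^2 = 1 - (1 - R^2) * (n-1)/(n-p-1).
(1 - R^2) = 0.3084.
(n-1)/(n-p-1) = 20/18.
(1 - R^2) * (n-1) = 0.3084 * 20 = 6.1680.
Divide by (n-p-1): 6.1680 / 18 = 0.3427.
Adj R^2 = 1 - 0.3427 = 0.6573.

0.6573


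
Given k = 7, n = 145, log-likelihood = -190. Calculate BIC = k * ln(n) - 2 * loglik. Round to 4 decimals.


Compute k*ln(n) = 7*ln(145) = 7*4.976734 = 34.837138.
Then -2*loglik = 380.
BIC = 34.837138 + 380 = 414.837138, which rounds to 414.8371.

414.8371


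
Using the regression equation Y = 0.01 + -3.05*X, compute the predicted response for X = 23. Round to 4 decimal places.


Predicted value:
Y = 0.01 + (-3.05)(23) = 0.01 + -70.1500 = -70.1400.

-70.1400


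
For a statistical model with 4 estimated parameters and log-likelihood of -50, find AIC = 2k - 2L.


Compute:
2k = 2*4 = 8.
-2*loglik = -2*(-50) = 100.
AIC = 8 + 100 = 108.

108


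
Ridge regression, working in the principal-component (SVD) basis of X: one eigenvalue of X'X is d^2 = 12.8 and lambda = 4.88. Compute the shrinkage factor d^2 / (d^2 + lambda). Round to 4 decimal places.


Compute the denominator: 12.8 + 4.88 = 17.6800.
Shrinkage factor = 12.8 / 17.6800 = 0.7240.

0.7240


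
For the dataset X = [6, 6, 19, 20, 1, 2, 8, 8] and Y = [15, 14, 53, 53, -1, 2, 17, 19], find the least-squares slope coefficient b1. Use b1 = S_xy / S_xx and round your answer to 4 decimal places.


The sample means are xbar = 8.7500 and ybar = 21.5000.
Compute S_xx = 353.5000 and S_xy = 1027.0000.
Slope b1 = S_xy / S_xx = 1027.0000 / 353.5000 = 2.9052.

2.9052


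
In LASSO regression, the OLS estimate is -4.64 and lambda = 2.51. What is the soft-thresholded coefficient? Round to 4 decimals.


Absolute value: |-4.64| = 4.64.
Compare to lambda = 2.51.
Since |beta| > lambda, coefficient = sign(beta)*(|beta| - lambda) = -2.1300.

-2.1300


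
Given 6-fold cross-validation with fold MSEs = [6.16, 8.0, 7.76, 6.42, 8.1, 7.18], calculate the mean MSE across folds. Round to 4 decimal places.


Add all fold MSEs: 43.6200.
Divide by k = 6: 43.6200/6 = 7.2700.

7.2700


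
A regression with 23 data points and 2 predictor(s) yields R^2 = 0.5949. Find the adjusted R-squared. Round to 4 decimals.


Plug in: Adj R^2 = 1 - (1 - 0.5949) * 22/20.
= 1 - 0.4051 * 22/20
= 1 - 8.9122 / 20
= 1 - 0.4456 = 0.5544.

0.5544


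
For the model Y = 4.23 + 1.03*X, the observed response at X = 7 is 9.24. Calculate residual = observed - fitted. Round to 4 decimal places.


Compute yhat = 4.23 + (1.03)(7) = 11.4400.
Residual = actual - predicted = 9.24 - 11.4400 = -2.2000.

-2.2000


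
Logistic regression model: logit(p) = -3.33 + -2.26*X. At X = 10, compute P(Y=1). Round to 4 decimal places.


Compute z = -3.33 + (-2.26)(10) = -25.9300.
exp(-z) = 182497078204.0542.
P = 1/(1 + 182497078204.0542) = 0.0000.

0.0000


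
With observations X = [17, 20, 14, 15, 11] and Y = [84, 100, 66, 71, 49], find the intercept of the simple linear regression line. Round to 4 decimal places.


Compute b1 = 5.7080 from the OLS formula.
With xbar = 15.4000 and ybar = 74.0000, the intercept is:
b0 = 74.0000 - 5.7080 * 15.4000 = -13.9027.

-13.9027


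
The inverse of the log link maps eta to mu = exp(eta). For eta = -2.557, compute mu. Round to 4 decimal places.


mu = exp(eta) = exp(-2.557).
= 0.0775.

0.0775


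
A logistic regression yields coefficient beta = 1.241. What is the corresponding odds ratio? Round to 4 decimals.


The odds ratio is computed as:
OR = e^(1.241) = 3.4591.

3.4591


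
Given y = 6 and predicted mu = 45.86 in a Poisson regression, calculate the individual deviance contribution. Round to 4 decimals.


First: ln(6/45.86) = -2.033834.
Then: 6 * -2.033834 = -12.203004.
y - mu = 6 - 45.86 = -39.86.
D = 2(-12.203004 - -39.86) = 55.313992, which rounds to 55.3140.

55.3140


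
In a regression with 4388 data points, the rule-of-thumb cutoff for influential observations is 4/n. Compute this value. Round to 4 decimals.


Cook's distance cutoff = 4/n = 4/4388.
= 0.0009.

0.0009


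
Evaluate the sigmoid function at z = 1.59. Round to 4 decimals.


exp(-1.5900) = 0.2039.
1 + exp(-z) = 1.2039.
sigmoid = 1/1.2039 = 0.8306.

0.8306


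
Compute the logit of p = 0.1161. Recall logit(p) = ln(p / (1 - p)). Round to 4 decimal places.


Compute the odds: 0.1161/0.8839 = 0.1313.
Take the natural log: ln(0.1313) = -2.0299.

-2.0299


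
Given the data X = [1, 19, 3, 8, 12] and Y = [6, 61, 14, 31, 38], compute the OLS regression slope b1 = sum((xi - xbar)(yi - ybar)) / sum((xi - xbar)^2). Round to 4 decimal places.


First compute the means: xbar = 8.6000, ybar = 30.0000.
Then S_xx = sum((xi - xbar)^2) = 209.2000.
S_xy = sum((xi - xbar)(yi - ybar)) = 621.0000.
b1 = S_xy / S_xx = 621.0000 / 209.2000 = 2.9685.

2.9685


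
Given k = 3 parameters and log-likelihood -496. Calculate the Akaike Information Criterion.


AIC = 2k - 2*loglik = 2(3) - 2(-496).
= 6 + 992 = 998.

998


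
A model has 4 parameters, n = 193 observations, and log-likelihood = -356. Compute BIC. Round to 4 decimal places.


ln(193) = 5.262690.
k * ln(n) = 4 * 5.262690 = 21.050760.
-2L = 712.
BIC = 21.050760 + 712 = 733.050760, which rounds to 733.0508.

733.0508


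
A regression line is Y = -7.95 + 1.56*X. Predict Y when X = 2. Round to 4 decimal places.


Plug X = 2 into Y = -7.95 + 1.56*X:
Y = -7.95 + 3.1200 = -4.8300.

-4.8300


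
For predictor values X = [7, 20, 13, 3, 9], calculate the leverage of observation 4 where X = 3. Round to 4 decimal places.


n = 5, xbar = 10.4000.
SXX = sum((xi - xbar)^2) = 167.2000.
h = 1/5 + (3 - 10.4000)^2 / 167.2000 = 0.5275.

0.5275


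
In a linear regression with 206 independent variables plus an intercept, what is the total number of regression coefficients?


Total coefficients = number of predictors + 1 (for the intercept).
= 206 + 1 = 207.

207


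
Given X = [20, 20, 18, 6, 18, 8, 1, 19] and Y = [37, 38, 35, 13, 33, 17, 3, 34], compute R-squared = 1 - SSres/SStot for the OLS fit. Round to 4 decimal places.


Fit the OLS line: b0 = 2.0535, b1 = 1.7597.
SSres = 6.5560.
SStot = 1237.5000.
R^2 = 1 - 6.5560/1237.5000 = 0.9947.

0.9947


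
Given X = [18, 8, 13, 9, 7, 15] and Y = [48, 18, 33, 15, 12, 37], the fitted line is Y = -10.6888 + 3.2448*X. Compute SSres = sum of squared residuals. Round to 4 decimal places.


Predicted values from Y = -10.6888 + 3.2448*X.
Residuals: [0.2824, 2.7304, 1.5064, -3.5144, -0.0248, -0.9832].
SSres = 23.1224.

23.1224


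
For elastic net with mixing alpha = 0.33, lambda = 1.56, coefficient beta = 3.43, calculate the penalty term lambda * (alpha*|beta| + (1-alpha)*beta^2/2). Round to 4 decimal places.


L1 component = 0.33 * |3.43| = 1.1319.
L2 component = 0.67 * 3.43^2 / 2 = 3.9412.
Penalty = 1.56 * (1.1319 + 3.9412) = 1.56 * 5.0731 = 7.9141.

7.9141


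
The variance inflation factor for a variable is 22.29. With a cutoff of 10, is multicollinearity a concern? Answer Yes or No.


Check: VIF = 22.29 vs threshold = 10.
Since 22.29 >= 10, the answer is Yes.

Yes


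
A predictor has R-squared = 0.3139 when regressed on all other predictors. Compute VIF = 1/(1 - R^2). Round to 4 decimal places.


Using VIF = 1/(1 - R^2_j):
1 - 0.3139 = 0.6861.
VIF = 1.4575.

1.4575


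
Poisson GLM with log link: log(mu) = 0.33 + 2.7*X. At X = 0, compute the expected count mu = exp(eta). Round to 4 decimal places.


eta = 0.33 + 2.7 * 0 = 0.3300.
mu = exp(0.3300) = 1.3910.

1.3910


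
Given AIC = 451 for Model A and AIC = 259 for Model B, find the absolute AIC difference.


Absolute difference = |451 - 259| = 192.
The model with lower AIC (B) is preferred.

192


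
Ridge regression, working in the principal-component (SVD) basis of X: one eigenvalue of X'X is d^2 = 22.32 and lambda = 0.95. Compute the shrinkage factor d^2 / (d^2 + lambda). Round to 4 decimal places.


d^2 + lambda = 22.32 + 0.95 = 23.2700.
Shrinkage factor = 22.32/23.2700 = 0.9592.

0.9592


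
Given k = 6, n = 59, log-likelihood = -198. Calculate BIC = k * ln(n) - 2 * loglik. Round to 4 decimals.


k * ln(n) = 6 * ln(59) = 6 * 4.077537 = 24.465222.
-2 * loglik = -2 * (-198) = 396.
BIC = 24.465222 + 396 = 420.465222, which rounds to 420.4652.

420.4652


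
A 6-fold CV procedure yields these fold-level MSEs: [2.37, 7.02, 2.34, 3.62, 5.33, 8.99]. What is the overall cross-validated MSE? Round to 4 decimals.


Add all fold MSEs: 29.6700.
Divide by k = 6: 29.6700/6 = 4.9450.

4.9450


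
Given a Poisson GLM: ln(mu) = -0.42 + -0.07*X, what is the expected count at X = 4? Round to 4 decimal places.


Linear predictor: eta = -0.42 + (-0.07)(4) = -0.7000.
Expected count: mu = exp(-0.7000) = 0.4966.

0.4966


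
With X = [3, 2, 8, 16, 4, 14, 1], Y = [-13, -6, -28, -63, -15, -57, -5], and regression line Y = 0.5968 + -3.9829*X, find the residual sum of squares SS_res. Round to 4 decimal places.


Predicted values from Y = 0.5968 + -3.9829*X.
Residuals: [-1.6481, 1.3690, 3.2664, 0.1296, 0.3348, -1.8362, -1.6139].
SSres = 21.3650.

21.3650


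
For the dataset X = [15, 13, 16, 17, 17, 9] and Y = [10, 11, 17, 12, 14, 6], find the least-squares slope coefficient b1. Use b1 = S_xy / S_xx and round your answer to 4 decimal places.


The sample means are xbar = 14.5000 and ybar = 11.6667.
Compute S_xx = 47.5000 and S_xy = 46.0000.
Slope b1 = S_xy / S_xx = 46.0000 / 47.5000 = 0.9684.

0.9684


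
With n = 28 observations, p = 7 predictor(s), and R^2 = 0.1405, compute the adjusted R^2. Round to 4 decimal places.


Adjusted R^2 = 1 - (1 - R^2) * (n-1)/(n-p-1).
(1 - R^2) = 0.8595.
(n-1)/(n-p-1) = 27/20.
(1 - R^2) * (n-1) = 0.8595 * 27 = 23.2065.
Divide by (n-p-1): 23.2065 / 20 = 1.1603.
Adj R^2 = 1 - 1.1603 = -0.1603.

-0.1603


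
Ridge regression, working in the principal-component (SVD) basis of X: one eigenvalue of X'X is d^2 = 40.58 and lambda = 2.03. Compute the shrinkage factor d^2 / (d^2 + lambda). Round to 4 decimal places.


d^2 + lambda = 40.58 + 2.03 = 42.6100.
Shrinkage factor = 40.58/42.6100 = 0.9524.

0.9524


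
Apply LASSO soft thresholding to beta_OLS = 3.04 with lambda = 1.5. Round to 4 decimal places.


Check: |3.04| = 3.04 vs lambda = 1.5.
Since |beta| > lambda, coefficient = sign(beta)*(|beta| - lambda) = 1.5400.
Soft-thresholded coefficient = 1.5400.

1.5400


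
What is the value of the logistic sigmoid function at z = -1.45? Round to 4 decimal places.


First, exp(1.4500) = 4.2631.
Then sigma(z) = 1/(1 + 4.2631) = 0.1900.

0.1900


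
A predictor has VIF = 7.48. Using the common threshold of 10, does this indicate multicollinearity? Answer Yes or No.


The threshold is 10.
VIF = 7.48 is < 10.
Multicollinearity indication: No.

No


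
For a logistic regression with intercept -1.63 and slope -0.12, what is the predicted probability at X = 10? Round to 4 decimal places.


z = -1.63 + -0.12 * 10 = -2.8300.
Sigmoid: P = 1 / (1 + exp(2.8300)) = 0.0557.

0.0557


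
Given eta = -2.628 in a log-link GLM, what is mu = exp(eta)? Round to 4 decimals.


mu = exp(eta) = exp(-2.628).
= 0.0722.

0.0722


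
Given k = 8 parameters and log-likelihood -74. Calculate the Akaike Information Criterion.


Compute:
2k = 2*8 = 16.
-2*loglik = -2*(-74) = 148.
AIC = 16 + 148 = 164.

164


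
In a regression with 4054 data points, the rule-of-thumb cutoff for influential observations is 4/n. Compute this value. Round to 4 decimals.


The threshold is 4/n.
4/4054 = 0.0010.

0.0010


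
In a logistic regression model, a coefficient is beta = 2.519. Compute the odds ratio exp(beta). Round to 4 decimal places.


Odds ratio = exp(beta) = exp(2.519).
= 12.4162.

12.4162


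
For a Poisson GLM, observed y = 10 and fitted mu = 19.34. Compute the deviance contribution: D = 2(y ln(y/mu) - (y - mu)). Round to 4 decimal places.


First: ln(10/19.34) = -0.659590.
Then: 10 * -0.659590 = -6.595900.
y - mu = 10 - 19.34 = -9.34.
D = 2(-6.595900 - -9.34) = 5.488200, which rounds to 5.4882.

5.4882


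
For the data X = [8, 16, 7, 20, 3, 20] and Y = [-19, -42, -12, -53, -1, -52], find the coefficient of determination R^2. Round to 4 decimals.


After computing the OLS fit (b0=7.5075, b1=-3.0276):
SSres = 10.6307, SStot = 2442.8333.
R^2 = 1 - 10.6307/2442.8333 = 0.9956.

0.9956


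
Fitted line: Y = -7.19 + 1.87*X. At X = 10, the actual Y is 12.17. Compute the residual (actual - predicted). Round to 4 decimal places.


Fitted value at X = 10 is yhat = -7.19 + 1.87*10 = 11.5100.
Residual = 12.17 - 11.5100 = 0.6600.

0.6600


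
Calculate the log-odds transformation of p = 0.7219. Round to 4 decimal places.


The odds are p/(1-p) = 0.7219 / 0.2781 = 2.5958.
logit(p) = ln(2.5958) = 0.9539.

0.9539


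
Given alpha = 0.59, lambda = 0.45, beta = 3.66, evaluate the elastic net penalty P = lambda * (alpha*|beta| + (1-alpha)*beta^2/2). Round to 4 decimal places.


L1 component = 0.59 * |3.66| = 2.1594.
L2 component = 0.41 * 3.66^2 / 2 = 2.7461.
Penalty = 0.45 * (2.1594 + 2.7461) = 0.45 * 4.9055 = 2.2075.

2.2075


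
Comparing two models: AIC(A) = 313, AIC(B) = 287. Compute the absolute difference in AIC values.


Absolute difference = |313 - 287| = 26.
The model with lower AIC (B) is preferred.

26


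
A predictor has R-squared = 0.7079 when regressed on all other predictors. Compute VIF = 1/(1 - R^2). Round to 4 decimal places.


Denominator: 1 - 0.7079 = 0.2921.
VIF = 1 / 0.2921 = 3.4235.

3.4235


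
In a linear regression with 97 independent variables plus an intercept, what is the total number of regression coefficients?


Each predictor gets one coefficient, plus one intercept.
Total parameters = 97 + 1 = 98.

98


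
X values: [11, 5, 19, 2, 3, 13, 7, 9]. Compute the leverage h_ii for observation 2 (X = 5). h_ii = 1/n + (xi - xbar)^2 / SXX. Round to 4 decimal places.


n = 8, xbar = 8.6250.
SXX = sum((xi - xbar)^2) = 223.8750.
h = 1/8 + (5 - 8.6250)^2 / 223.8750 = 0.1837.

0.1837


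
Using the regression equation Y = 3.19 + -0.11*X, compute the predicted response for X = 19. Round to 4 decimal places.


Plug X = 19 into Y = 3.19 + -0.11*X:
Y = 3.19 + -2.0900 = 1.1000.

1.1000


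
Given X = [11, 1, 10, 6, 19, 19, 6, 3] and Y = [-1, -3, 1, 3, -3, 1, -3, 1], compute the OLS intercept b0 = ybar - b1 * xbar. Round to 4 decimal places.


First find the slope: b1 = -0.0047.
Means: xbar = 9.3750, ybar = -0.5000.
b0 = ybar - b1 * xbar = -0.5000 - -0.0047 * 9.3750 = -0.4563.

-0.4563


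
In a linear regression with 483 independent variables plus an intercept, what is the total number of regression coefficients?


Including the intercept, the model has 483 predictor coefficients + 1 intercept.
Total = 484.

484


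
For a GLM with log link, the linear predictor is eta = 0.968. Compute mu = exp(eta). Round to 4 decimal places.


Apply the inverse link:
mu = e^0.968 = 2.6327.

2.6327


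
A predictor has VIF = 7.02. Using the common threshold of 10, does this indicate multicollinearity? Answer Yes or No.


Check: VIF = 7.02 vs threshold = 10.
Since 7.02 < 10, the answer is No.

No


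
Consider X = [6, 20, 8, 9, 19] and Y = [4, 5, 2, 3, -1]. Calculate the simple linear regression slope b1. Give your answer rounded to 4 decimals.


First compute the means: xbar = 12.4000, ybar = 2.6000.
Then S_xx = sum((xi - xbar)^2) = 173.2000.
S_xy = sum((xi - xbar)(yi - ybar)) = -13.2000.
b1 = S_xy / S_xx = -13.2000 / 173.2000 = -0.0762.

-0.0762


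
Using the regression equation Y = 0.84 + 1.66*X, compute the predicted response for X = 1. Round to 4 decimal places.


Plug X = 1 into Y = 0.84 + 1.66*X:
Y = 0.84 + 1.6600 = 2.5000.

2.5000


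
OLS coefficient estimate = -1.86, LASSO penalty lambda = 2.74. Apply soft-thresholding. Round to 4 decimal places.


|beta_OLS| = 1.86.
lambda = 2.74.
Since |beta| <= lambda, the coefficient is set to 0.
Result = 0.0000.

0.0000


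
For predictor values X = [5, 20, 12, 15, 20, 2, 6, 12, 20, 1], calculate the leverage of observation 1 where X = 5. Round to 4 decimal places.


Mean of X: xbar = 11.3000.
SXX = 502.1000.
For X = 5: h = 1/10 + (5 - 11.3000)^2/502.1000 = 0.1790.

0.1790


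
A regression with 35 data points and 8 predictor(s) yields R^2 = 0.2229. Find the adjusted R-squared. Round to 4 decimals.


Plug in: Adj R^2 = 1 - (1 - 0.2229) * 34/26.
= 1 - 0.7771 * 34/26
= 1 - 26.4214 / 26
= 1 - 1.0162 = -0.0162.

-0.0162


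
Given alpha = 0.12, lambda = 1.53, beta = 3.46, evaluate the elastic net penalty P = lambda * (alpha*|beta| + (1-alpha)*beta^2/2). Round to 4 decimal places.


L1 component = 0.12 * |3.46| = 0.4152.
L2 component = 0.88 * 3.46^2 / 2 = 5.2675.
Penalty = 1.53 * (0.4152 + 5.2675) = 1.53 * 5.6827 = 8.6945.

8.6945


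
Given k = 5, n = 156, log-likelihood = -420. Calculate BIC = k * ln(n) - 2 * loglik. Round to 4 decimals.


ln(156) = 5.049856.
k * ln(n) = 5 * 5.049856 = 25.249280.
-2L = 840.
BIC = 25.249280 + 840 = 865.249280, which rounds to 865.2493.

865.2493


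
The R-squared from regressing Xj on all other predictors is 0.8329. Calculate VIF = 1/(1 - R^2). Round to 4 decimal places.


Using VIF = 1/(1 - R^2_j):
1 - 0.8329 = 0.1671.
VIF = 5.9844.

5.9844


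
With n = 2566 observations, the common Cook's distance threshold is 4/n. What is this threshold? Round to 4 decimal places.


Cook's distance cutoff = 4/n = 4/2566.
= 0.0016.

0.0016


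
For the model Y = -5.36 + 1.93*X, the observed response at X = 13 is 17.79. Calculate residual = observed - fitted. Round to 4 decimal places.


Fitted value at X = 13 is yhat = -5.36 + 1.93*13 = 19.7300.
Residual = 17.79 - 19.7300 = -1.9400.

-1.9400


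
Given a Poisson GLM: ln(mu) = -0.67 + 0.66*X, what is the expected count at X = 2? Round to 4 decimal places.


Compute eta = -0.67 + 0.66 * 2 = 0.6500.
Apply inverse link: mu = e^0.6500 = 1.9155.

1.9155


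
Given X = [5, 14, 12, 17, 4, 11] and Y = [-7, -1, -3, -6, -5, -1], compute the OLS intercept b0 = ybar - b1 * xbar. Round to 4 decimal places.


Compute b1 = 0.1815 from the OLS formula.
With xbar = 10.5000 and ybar = -3.8333, the intercept is:
b0 = -3.8333 - 0.1815 * 10.5000 = -5.7387.

-5.7387


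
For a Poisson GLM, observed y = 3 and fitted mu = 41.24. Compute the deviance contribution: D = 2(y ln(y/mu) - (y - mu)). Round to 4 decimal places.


y/mu = 3/41.24 = 0.072745 (approx.), and ln(3/41.24) = -2.620796.
y * ln(y/mu) = 3 * -2.620796 = -7.862388.
y - mu = -38.24.
D = 2 * (-7.862388 - -38.24) = 60.755224, which rounds to 60.7552.

60.7552


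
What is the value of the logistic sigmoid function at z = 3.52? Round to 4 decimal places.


Compute exp(-3.5200) = 0.0296.
Sigmoid = 1 / (1 + 0.0296) = 1 / 1.0296 = 0.9713.

0.9713


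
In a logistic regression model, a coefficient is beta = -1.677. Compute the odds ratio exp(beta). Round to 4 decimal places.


exp(-1.677) = 0.1869.
So the odds ratio is 0.1869.

0.1869


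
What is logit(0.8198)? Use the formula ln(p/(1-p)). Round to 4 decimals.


The odds are p/(1-p) = 0.8198 / 0.1802 = 4.5494.
logit(p) = ln(4.5494) = 1.5150.

1.5150


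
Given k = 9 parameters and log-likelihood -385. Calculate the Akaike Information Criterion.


AIC = 2k - 2*loglik = 2(9) - 2(-385).
= 18 + 770 = 788.

788


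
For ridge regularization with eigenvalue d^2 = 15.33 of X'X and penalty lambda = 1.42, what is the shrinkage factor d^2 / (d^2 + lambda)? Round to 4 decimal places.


Denominator = d^2 + lambda = 15.33 + 1.42 = 16.7500.
Shrinkage = 15.33 / 16.7500 = 0.9152.

0.9152


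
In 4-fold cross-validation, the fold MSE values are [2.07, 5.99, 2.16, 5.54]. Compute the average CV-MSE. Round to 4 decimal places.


Total MSE across folds = 15.7600.
CV-MSE = 15.7600/4 = 3.9400.

3.9400


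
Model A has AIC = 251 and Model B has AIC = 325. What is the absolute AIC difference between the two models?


Absolute difference = |251 - 325| = 74.
The model with lower AIC (A) is preferred.

74


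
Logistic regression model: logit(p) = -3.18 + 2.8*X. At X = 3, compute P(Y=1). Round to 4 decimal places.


Linear predictor: z = -3.18 + 2.8 * 3 = 5.2200.
P = 1/(1 + exp(-5.2200)) = 1/(1 + 0.0054) = 0.9946.

0.9946


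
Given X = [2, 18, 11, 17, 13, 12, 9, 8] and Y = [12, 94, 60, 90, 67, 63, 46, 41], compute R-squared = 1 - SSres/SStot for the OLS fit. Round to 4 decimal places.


After computing the OLS fit (b0=0.6526, b1=5.1975):
SSres = 11.7139, SStot = 4968.8750.
R^2 = 1 - 11.7139/4968.8750 = 0.9976.

0.9976


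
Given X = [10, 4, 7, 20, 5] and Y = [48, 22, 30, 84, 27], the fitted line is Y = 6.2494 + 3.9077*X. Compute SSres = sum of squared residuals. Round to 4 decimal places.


Predicted values from Y = 6.2494 + 3.9077*X.
Residuals: [2.6736, 0.1198, -3.6033, -0.4034, 1.2121].
SSres = 21.7782.

21.7782


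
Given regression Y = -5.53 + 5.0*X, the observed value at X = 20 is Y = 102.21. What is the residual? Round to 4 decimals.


Compute yhat = -5.53 + (5.0)(20) = 94.4700.
Residual = actual - predicted = 102.21 - 94.4700 = 7.7400.

7.7400


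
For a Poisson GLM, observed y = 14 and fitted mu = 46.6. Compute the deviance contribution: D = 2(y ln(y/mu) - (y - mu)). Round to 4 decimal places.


First: ln(14/46.6) = -1.202543.
Then: 14 * -1.202543 = -16.835602.
y - mu = 14 - 46.6 = -32.6.
D = 2(-16.835602 - -32.6) = 31.528796, which rounds to 31.5288.

31.5288


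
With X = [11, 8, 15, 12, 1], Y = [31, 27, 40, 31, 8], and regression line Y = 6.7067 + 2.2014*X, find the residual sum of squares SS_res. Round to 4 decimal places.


For each point, residual = actual - predicted.
Residuals: [0.0779, 2.6821, 0.2723, -2.1235, -0.9081].
Sum of squared residuals = 12.6078.

12.6078


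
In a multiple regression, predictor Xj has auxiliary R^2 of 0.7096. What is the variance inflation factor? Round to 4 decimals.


VIF = 1 / (1 - 0.7096).
= 1 / 0.2904 = 3.4435.

3.4435


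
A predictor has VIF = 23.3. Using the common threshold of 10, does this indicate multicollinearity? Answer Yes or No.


The threshold is 10.
VIF = 23.3 is >= 10.
Multicollinearity indication: Yes.

Yes


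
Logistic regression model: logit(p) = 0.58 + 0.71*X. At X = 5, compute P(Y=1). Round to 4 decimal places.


Compute z = 0.58 + (0.71)(5) = 4.1300.
exp(-z) = 0.0161.
P = 1/(1 + 0.0161) = 0.9842.

0.9842


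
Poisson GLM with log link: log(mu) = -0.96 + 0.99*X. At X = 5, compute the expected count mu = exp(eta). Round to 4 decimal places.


Linear predictor: eta = -0.96 + (0.99)(5) = 3.9900.
Expected count: mu = exp(3.9900) = 54.0549.

54.0549


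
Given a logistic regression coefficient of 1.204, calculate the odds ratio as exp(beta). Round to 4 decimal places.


Odds ratio = exp(beta) = exp(1.204).
= 3.3334.

3.3334


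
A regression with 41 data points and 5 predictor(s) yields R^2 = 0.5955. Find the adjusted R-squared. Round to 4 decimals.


Adjusted R^2 = 1 - (1 - R^2) * (n-1)/(n-p-1).
(1 - R^2) = 0.4045.
(n-1)/(n-p-1) = 40/35.
(1 - R^2) * (n-1) = 0.4045 * 40 = 16.1800.
Divide by (n-p-1): 16.1800 / 35 = 0.4623.
Adj R^2 = 1 - 0.4623 = 0.5377.

0.5377


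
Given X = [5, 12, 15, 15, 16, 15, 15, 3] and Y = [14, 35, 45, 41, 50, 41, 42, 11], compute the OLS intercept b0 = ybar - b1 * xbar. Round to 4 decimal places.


First find the slope: b1 = 2.8022.
Means: xbar = 12.0000, ybar = 34.8750.
b0 = ybar - b1 * xbar = 34.8750 - 2.8022 * 12.0000 = 1.2486.

1.2486


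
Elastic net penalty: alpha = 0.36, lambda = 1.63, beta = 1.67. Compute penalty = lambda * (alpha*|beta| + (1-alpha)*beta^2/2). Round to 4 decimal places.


Compute:
L1 = 0.36 * 1.67 = 0.6012.
L2 = 0.64 * 1.67^2 / 2 = 0.8924.
Penalty = 1.63 * (0.6012 + 0.8924) = 2.4346.

2.4346


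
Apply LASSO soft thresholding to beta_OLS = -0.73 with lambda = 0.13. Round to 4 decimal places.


Check: |-0.73| = 0.73 vs lambda = 0.13.
Since |beta| > lambda, coefficient = sign(beta)*(|beta| - lambda) = -0.6000.
Soft-thresholded coefficient = -0.6000.

-0.6000


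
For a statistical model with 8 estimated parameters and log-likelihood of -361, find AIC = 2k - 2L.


AIC = 2k - 2*loglik = 2(8) - 2(-361).
= 16 + 722 = 738.

738


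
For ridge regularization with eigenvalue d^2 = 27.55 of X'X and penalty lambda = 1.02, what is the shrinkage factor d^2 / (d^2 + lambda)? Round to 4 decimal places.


Denominator = d^2 + lambda = 27.55 + 1.02 = 28.5700.
Shrinkage = 27.55 / 28.5700 = 0.9643.

0.9643


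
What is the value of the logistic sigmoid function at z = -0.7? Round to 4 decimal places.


First, exp(0.7000) = 2.0138.
Then sigma(z) = 1/(1 + 2.0138) = 0.3318.

0.3318


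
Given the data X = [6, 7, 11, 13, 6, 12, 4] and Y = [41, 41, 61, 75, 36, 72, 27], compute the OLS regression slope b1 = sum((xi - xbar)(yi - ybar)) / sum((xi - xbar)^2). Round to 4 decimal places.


First compute the means: xbar = 8.4286, ybar = 50.4286.
Then S_xx = sum((xi - xbar)^2) = 73.7143.
S_xy = sum((xi - xbar)(yi - ybar)) = 391.7143.
b1 = S_xy / S_xx = 391.7143 / 73.7143 = 5.3140.

5.3140


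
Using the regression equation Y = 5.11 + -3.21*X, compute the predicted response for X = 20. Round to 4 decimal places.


Predicted value:
Y = 5.11 + (-3.21)(20) = 5.11 + -64.2000 = -59.0900.

-59.0900


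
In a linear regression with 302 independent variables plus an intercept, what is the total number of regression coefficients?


Each predictor gets one coefficient, plus one intercept.
Total parameters = 302 + 1 = 303.

303


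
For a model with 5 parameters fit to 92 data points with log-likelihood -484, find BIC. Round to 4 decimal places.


k * ln(n) = 5 * ln(92) = 5 * 4.521789 = 22.608945.
-2 * loglik = -2 * (-484) = 968.
BIC = 22.608945 + 968 = 990.608945, which rounds to 990.6089.

990.6089


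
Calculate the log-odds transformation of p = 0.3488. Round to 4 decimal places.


1 - p = 0.6512.
p/(1-p) = 0.5356.
logit = ln(0.5356) = -0.6243.

-0.6243


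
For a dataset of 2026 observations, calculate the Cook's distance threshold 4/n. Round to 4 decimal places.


Cook's distance cutoff = 4/n = 4/2026.
= 0.0020.

0.0020


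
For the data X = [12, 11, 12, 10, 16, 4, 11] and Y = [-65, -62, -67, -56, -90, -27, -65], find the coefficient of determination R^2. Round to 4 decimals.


Fit the OLS line: b0 = -5.3903, b1 = -5.1877.
SSres = 19.0056.
SStot = 2087.4286.
R^2 = 1 - 19.0056/2087.4286 = 0.9909.

0.9909


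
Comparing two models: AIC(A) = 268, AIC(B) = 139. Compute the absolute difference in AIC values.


Compute |268 - 139| = 129.
Model B has the smaller AIC.

129


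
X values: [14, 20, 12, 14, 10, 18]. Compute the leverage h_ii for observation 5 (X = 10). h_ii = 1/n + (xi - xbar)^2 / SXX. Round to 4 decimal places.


Mean of X: xbar = 14.6667.
SXX = 69.3333.
For X = 10: h = 1/6 + (10 - 14.6667)^2/69.3333 = 0.4808.

0.4808


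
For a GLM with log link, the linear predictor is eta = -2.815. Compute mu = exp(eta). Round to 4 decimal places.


mu = exp(eta) = exp(-2.815).
= 0.0599.

0.0599


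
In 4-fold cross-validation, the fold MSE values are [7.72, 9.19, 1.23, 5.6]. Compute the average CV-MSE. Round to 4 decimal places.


Sum of fold MSEs = 23.7400.
Average = 23.7400 / 4 = 5.9350.

5.9350


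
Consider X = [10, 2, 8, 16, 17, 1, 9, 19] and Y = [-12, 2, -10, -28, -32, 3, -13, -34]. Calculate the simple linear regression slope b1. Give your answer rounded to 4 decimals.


Calculate xbar = 10.2500, ybar = -15.5000.
S_xx = 315.5000, S_xy = -677.0000.
Using b1 = S_xy / S_xx = -677.0000 / 315.5000, we get b1 = -2.1458.

-2.1458


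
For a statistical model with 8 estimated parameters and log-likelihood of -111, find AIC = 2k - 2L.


AIC = 2*8 - 2*(-111).
= 16 + 222 = 238.

238


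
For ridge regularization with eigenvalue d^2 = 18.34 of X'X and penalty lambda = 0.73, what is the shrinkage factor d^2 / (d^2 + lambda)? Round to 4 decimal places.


d^2 + lambda = 18.34 + 0.73 = 19.0700.
Shrinkage factor = 18.34/19.0700 = 0.9617.

0.9617


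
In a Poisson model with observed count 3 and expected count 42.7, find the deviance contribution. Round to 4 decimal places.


y/mu = 3/42.7 = 0.070258 (approx.), and ln(3/42.7) = -2.655587.
y * ln(y/mu) = 3 * -2.655587 = -7.966761.
y - mu = -39.7.
D = 2 * (-7.966761 - -39.7) = 63.466478, which rounds to 63.4665.

63.4665
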